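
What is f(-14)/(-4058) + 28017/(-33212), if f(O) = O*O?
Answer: -60101269/67387148 ≈ -0.89188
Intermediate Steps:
f(O) = O**2
f(-14)/(-4058) + 28017/(-33212) = (-14)**2/(-4058) + 28017/(-33212) = 196*(-1/4058) + 28017*(-1/33212) = -98/2029 - 28017/33212 = -60101269/67387148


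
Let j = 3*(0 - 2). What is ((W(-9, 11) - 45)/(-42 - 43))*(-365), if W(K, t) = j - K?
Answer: -3066/17 ≈ -180.35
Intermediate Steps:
j = -6 (j = 3*(-2) = -6)
W(K, t) = -6 - K
((W(-9, 11) - 45)/(-42 - 43))*(-365) = (((-6 - 1*(-9)) - 45)/(-42 - 43))*(-365) = (((-6 + 9) - 45)/(-85))*(-365) = ((3 - 45)*(-1/85))*(-365) = -42*(-1/85)*(-365) = (42/85)*(-365) = -3066/17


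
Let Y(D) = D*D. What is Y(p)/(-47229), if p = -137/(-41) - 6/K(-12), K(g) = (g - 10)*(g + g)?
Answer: -48120075/204937084352 ≈ -0.00023480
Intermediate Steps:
K(g) = 2*g*(-10 + g) (K(g) = (-10 + g)*(2*g) = 2*g*(-10 + g))
p = 12015/3608 (p = -137/(-41) - 6*(-1/(24*(-10 - 12))) = -137*(-1/41) - 6/(2*(-12)*(-22)) = 137/41 - 6/528 = 137/41 - 6*1/528 = 137/41 - 1/88 = 12015/3608 ≈ 3.3301)
Y(D) = D²
Y(p)/(-47229) = (12015/3608)²/(-47229) = (144360225/13017664)*(-1/47229) = -48120075/204937084352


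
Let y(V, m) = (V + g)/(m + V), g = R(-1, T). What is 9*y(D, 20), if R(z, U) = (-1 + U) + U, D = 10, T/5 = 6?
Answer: 207/10 ≈ 20.700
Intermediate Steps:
T = 30 (T = 5*6 = 30)
R(z, U) = -1 + 2*U
g = 59 (g = -1 + 2*30 = -1 + 60 = 59)
y(V, m) = (59 + V)/(V + m) (y(V, m) = (V + 59)/(m + V) = (59 + V)/(V + m))
9*y(D, 20) = 9*((59 + 10)/(10 + 20)) = 9*(69/30) = 9*((1/30)*69) = 9*(23/10) = 207/10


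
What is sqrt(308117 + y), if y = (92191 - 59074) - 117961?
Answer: sqrt(223273) ≈ 472.52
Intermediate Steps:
y = -84844 (y = 33117 - 117961 = -84844)
sqrt(308117 + y) = sqrt(308117 - 84844) = sqrt(223273)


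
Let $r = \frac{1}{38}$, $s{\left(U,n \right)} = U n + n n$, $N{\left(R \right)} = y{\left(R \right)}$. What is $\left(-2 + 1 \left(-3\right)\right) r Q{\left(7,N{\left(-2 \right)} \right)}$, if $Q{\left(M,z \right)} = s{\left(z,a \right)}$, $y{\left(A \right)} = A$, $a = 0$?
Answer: $0$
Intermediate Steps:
$N{\left(R \right)} = R$
$s{\left(U,n \right)} = n^{2} + U n$ ($s{\left(U,n \right)} = U n + n^{2} = n^{2} + U n$)
$Q{\left(M,z \right)} = 0$ ($Q{\left(M,z \right)} = 0 \left(z + 0\right) = 0 z = 0$)
$r = \frac{1}{38} \approx 0.026316$
$\left(-2 + 1 \left(-3\right)\right) r Q{\left(7,N{\left(-2 \right)} \right)} = \left(-2 + 1 \left(-3\right)\right) \frac{1}{38} \cdot 0 = \left(-2 - 3\right) \frac{1}{38} \cdot 0 = \left(-5\right) \frac{1}{38} \cdot 0 = \left(- \frac{5}{38}\right) 0 = 0$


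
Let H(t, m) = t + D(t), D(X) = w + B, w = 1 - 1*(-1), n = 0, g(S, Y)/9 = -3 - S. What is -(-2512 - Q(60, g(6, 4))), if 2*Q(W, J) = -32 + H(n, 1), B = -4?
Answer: 2495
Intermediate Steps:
g(S, Y) = -27 - 9*S (g(S, Y) = 9*(-3 - S) = -27 - 9*S)
w = 2 (w = 1 + 1 = 2)
D(X) = -2 (D(X) = 2 - 4 = -2)
H(t, m) = -2 + t (H(t, m) = t - 2 = -2 + t)
Q(W, J) = -17 (Q(W, J) = (-32 + (-2 + 0))/2 = (-32 - 2)/2 = (1/2)*(-34) = -17)
-(-2512 - Q(60, g(6, 4))) = -(-2512 - 1*(-17)) = -(-2512 + 17) = -1*(-2495) = 2495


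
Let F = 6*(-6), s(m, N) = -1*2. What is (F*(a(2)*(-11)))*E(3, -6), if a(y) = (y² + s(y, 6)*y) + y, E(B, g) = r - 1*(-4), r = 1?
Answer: 3960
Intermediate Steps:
s(m, N) = -2
E(B, g) = 5 (E(B, g) = 1 - 1*(-4) = 1 + 4 = 5)
a(y) = y² - y (a(y) = (y² - 2*y) + y = y² - y)
F = -36
(F*(a(2)*(-11)))*E(3, -6) = -36*2*(-1 + 2)*(-11)*5 = -36*2*1*(-11)*5 = -72*(-11)*5 = -36*(-22)*5 = 792*5 = 3960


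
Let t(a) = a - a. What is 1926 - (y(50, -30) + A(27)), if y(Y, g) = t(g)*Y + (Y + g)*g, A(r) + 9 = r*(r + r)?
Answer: 1077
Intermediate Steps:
t(a) = 0
A(r) = -9 + 2*r² (A(r) = -9 + r*(r + r) = -9 + r*(2*r) = -9 + 2*r²)
y(Y, g) = g*(Y + g) (y(Y, g) = 0*Y + (Y + g)*g = 0 + g*(Y + g) = g*(Y + g))
1926 - (y(50, -30) + A(27)) = 1926 - (-30*(50 - 30) + (-9 + 2*27²)) = 1926 - (-30*20 + (-9 + 2*729)) = 1926 - (-600 + (-9 + 1458)) = 1926 - (-600 + 1449) = 1926 - 1*849 = 1926 - 849 = 1077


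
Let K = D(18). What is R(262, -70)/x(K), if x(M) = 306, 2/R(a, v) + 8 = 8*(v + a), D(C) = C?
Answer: 1/233784 ≈ 4.2775e-6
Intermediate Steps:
R(a, v) = 2/(-8 + 8*a + 8*v) (R(a, v) = 2/(-8 + 8*(v + a)) = 2/(-8 + 8*(a + v)) = 2/(-8 + (8*a + 8*v)) = 2/(-8 + 8*a + 8*v))
K = 18
R(262, -70)/x(K) = (1/(4*(-1 + 262 - 70)))/306 = ((1/4)/191)*(1/306) = ((1/4)*(1/191))*(1/306) = (1/764)*(1/306) = 1/233784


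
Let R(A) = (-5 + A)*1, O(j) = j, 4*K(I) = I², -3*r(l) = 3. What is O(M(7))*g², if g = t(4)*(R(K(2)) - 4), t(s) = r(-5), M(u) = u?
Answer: 448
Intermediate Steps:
r(l) = -1 (r(l) = -⅓*3 = -1)
K(I) = I²/4
t(s) = -1
R(A) = -5 + A
g = 8 (g = -((-5 + (¼)*2²) - 4) = -((-5 + (¼)*4) - 4) = -((-5 + 1) - 4) = -(-4 - 4) = -1*(-8) = 8)
O(M(7))*g² = 7*8² = 7*64 = 448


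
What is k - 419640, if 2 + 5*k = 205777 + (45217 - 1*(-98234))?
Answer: -1748974/5 ≈ -3.4980e+5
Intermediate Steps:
k = 349226/5 (k = -⅖ + (205777 + (45217 - 1*(-98234)))/5 = -⅖ + (205777 + (45217 + 98234))/5 = -⅖ + (205777 + 143451)/5 = -⅖ + (⅕)*349228 = -⅖ + 349228/5 = 349226/5 ≈ 69845.)
k - 419640 = 349226/5 - 419640 = -1748974/5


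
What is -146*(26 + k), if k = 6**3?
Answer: -35332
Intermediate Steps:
k = 216
-146*(26 + k) = -146*(26 + 216) = -146*242 = -35332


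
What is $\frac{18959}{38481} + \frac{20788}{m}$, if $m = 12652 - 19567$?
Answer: $- \frac{74315727}{29566235} \approx -2.5135$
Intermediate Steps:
$m = -6915$
$\frac{18959}{38481} + \frac{20788}{m} = \frac{18959}{38481} + \frac{20788}{-6915} = 18959 \cdot \frac{1}{38481} + 20788 \left(- \frac{1}{6915}\right) = \frac{18959}{38481} - \frac{20788}{6915} = - \frac{74315727}{29566235}$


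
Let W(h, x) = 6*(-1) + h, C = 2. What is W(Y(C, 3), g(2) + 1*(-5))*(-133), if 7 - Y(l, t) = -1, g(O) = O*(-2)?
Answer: -266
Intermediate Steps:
g(O) = -2*O
Y(l, t) = 8 (Y(l, t) = 7 - 1*(-1) = 7 + 1 = 8)
W(h, x) = -6 + h
W(Y(C, 3), g(2) + 1*(-5))*(-133) = (-6 + 8)*(-133) = 2*(-133) = -266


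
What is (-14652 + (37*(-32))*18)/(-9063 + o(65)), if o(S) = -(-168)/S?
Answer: 779220/196309 ≈ 3.9694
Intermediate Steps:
o(S) = 168/S
(-14652 + (37*(-32))*18)/(-9063 + o(65)) = (-14652 + (37*(-32))*18)/(-9063 + 168/65) = (-14652 - 1184*18)/(-9063 + 168*(1/65)) = (-14652 - 21312)/(-9063 + 168/65) = -35964/(-588927/65) = -35964*(-65/588927) = 779220/196309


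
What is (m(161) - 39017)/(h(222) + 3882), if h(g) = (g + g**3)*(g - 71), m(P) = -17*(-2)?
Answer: -38983/1652135652 ≈ -2.3596e-5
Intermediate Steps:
m(P) = 34
h(g) = (-71 + g)*(g + g**3) (h(g) = (g + g**3)*(-71 + g) = (-71 + g)*(g + g**3))
(m(161) - 39017)/(h(222) + 3882) = (34 - 39017)/(222*(-71 + 222 + 222**3 - 71*222**2) + 3882) = -38983/(222*(-71 + 222 + 10941048 - 71*49284) + 3882) = -38983/(222*(-71 + 222 + 10941048 - 3499164) + 3882) = -38983/(222*7442035 + 3882) = -38983/(1652131770 + 3882) = -38983/1652135652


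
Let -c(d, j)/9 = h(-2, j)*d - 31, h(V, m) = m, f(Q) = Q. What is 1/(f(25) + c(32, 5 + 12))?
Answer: -1/4592 ≈ -0.00021777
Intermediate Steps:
c(d, j) = 279 - 9*d*j (c(d, j) = -9*(j*d - 31) = -9*(d*j - 31) = -9*(-31 + d*j) = 279 - 9*d*j)
1/(f(25) + c(32, 5 + 12)) = 1/(25 + (279 - 9*32*(5 + 12))) = 1/(25 + (279 - 9*32*17)) = 1/(25 + (279 - 4896)) = 1/(25 - 4617) = 1/(-4592) = -1/4592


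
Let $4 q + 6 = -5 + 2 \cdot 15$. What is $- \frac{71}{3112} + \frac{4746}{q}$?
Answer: $\frac{59076859}{59128} \approx 999.13$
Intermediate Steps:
$q = \frac{19}{4}$ ($q = - \frac{3}{2} + \frac{-5 + 2 \cdot 15}{4} = - \frac{3}{2} + \frac{-5 + 30}{4} = - \frac{3}{2} + \frac{1}{4} \cdot 25 = - \frac{3}{2} + \frac{25}{4} = \frac{19}{4} \approx 4.75$)
$- \frac{71}{3112} + \frac{4746}{q} = - \frac{71}{3112} + \frac{4746}{\frac{19}{4}} = \left(-71\right) \frac{1}{3112} + 4746 \cdot \frac{4}{19} = - \frac{71}{3112} + \frac{18984}{19} = \frac{59076859}{59128}$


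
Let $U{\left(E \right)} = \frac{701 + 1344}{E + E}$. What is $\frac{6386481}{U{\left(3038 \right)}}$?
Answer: $\frac{38804258556}{2045} \approx 1.8975 \cdot 10^{7}$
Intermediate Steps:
$U{\left(E \right)} = \frac{2045}{2 E}$
$\frac{6386481}{U{\left(3038 \right)}} = \frac{6386481}{\frac{2045}{2} \cdot \frac{1}{3038}} = \frac{6386481}{\frac{2045}{6076}} = 6386481 \cdot \frac{6076}{2045} = \frac{38804258556}{2045}$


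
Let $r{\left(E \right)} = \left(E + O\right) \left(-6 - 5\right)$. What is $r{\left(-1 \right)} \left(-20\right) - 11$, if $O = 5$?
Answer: $869$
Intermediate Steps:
$r{\left(E \right)} = -55 - 11 E$ ($r{\left(E \right)} = \left(E + 5\right) \left(-6 - 5\right) = \left(5 + E\right) \left(-11\right) = -55 - 11 E$)
$r{\left(-1 \right)} \left(-20\right) - 11 = \left(-55 - -11\right) \left(-20\right) - 11 = \left(-55 + 11\right) \left(-20\right) - 11 = \left(-44\right) \left(-20\right) - 11 = 880 - 11 = 869$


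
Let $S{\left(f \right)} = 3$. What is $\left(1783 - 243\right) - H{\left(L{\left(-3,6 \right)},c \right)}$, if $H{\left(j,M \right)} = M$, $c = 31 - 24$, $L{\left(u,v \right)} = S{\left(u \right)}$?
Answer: $1533$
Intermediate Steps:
$L{\left(u,v \right)} = 3$
$c = 7$ ($c = 31 - 24 = 7$)
$\left(1783 - 243\right) - H{\left(L{\left(-3,6 \right)},c \right)} = \left(1783 - 243\right) - 7 = 1540 - 7 = 1533$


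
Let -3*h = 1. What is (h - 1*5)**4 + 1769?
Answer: 208825/81 ≈ 2578.1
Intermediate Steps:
h = -1/3 (h = -1/3*1 = -1/3 ≈ -0.33333)
(h - 1*5)**4 + 1769 = (-1/3 - 1*5)**4 + 1769 = (-1/3 - 5)**4 + 1769 = (-16/3)**4 + 1769 = 65536/81 + 1769 = 208825/81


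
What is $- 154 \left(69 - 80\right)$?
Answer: $1694$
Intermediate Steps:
$- 154 \left(69 - 80\right) = \left(-154\right) \left(-11\right) = 1694$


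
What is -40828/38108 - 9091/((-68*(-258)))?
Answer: -265681565/167141688 ≈ -1.5896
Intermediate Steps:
-40828/38108 - 9091/((-68*(-258))) = -40828*1/38108 - 9091/17544 = -10207/9527 - 9091*1/17544 = -10207/9527 - 9091/17544 = -265681565/167141688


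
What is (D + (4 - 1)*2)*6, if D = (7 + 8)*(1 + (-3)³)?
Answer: -2304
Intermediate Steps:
D = -390 (D = 15*(1 - 27) = 15*(-26) = -390)
(D + (4 - 1)*2)*6 = (-390 + (4 - 1)*2)*6 = (-390 + 3*2)*6 = (-390 + 6)*6 = -384*6 = -2304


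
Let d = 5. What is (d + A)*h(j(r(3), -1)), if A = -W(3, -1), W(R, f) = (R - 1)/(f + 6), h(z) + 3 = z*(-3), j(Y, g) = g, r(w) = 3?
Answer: 0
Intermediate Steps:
h(z) = -3 - 3*z (h(z) = -3 + z*(-3) = -3 - 3*z)
W(R, f) = (-1 + R)/(6 + f)
A = -⅖ (A = -(-1 + 3)/(6 - 1) = -2/5 = -1*⅖ = -⅖ ≈ -0.40000)
(d + A)*h(j(r(3), -1)) = (5 - ⅖)*(-3 - 3*(-1)) = 23*(-3 + 3)/5 = (23/5)*0 = 0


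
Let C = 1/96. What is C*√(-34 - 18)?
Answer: I*√13/48 ≈ 0.075116*I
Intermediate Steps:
C = 1/96 ≈ 0.010417
C*√(-34 - 18) = √(-34 - 18)/96 = √(-52)/96 = (2*I*√13)/96 = I*√13/48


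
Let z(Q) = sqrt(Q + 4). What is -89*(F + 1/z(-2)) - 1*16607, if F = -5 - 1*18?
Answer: -14560 - 89*sqrt(2)/2 ≈ -14623.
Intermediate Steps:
z(Q) = sqrt(4 + Q)
F = -23 (F = -5 - 18 = -23)
-89*(F + 1/z(-2)) - 1*16607 = -89*(-23 + 1/(sqrt(4 - 2))) - 1*16607 = -89*(-23 + 1/(sqrt(2))) - 16607 = -89*(-23 + sqrt(2)/2) - 16607 = (2047 - 89*sqrt(2)/2) - 16607 = -14560 - 89*sqrt(2)/2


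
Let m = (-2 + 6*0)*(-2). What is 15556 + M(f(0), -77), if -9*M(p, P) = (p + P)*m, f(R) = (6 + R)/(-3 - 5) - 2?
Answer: 140323/9 ≈ 15591.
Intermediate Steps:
m = 4 (m = (-2 + 0)*(-2) = -2*(-2) = 4)
f(R) = -11/4 - R/8 (f(R) = (6 + R)/(-8) - 2 = (6 + R)*(-1/8) - 2 = (-3/4 - R/8) - 2 = -11/4 - R/8)
M(p, P) = -4*P/9 - 4*p/9 (M(p, P) = -(p + P)*4/9 = -(P + p)*4/9 = -(4*P + 4*p)/9 = -4*P/9 - 4*p/9)
15556 + M(f(0), -77) = 15556 + (-4/9*(-77) - 4*(-11/4 - 1/8*0)/9) = 15556 + (308/9 - 4*(-11/4 + 0)/9) = 15556 + (308/9 - 4/9*(-11/4)) = 15556 + (308/9 + 11/9) = 15556 + 319/9 = 140323/9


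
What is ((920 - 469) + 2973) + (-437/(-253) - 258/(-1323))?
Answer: 16619149/4851 ≈ 3425.9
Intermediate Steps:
((920 - 469) + 2973) + (-437/(-253) - 258/(-1323)) = (451 + 2973) + (-437*(-1/253) - 258*(-1/1323)) = 3424 + (19/11 + 86/441) = 3424 + 9325/4851 = 16619149/4851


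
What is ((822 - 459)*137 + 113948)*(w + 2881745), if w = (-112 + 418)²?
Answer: 487007386699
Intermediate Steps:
w = 93636 (w = 306² = 93636)
((822 - 459)*137 + 113948)*(w + 2881745) = ((822 - 459)*137 + 113948)*(93636 + 2881745) = (363*137 + 113948)*2975381 = (49731 + 113948)*2975381 = 163679*2975381 = 487007386699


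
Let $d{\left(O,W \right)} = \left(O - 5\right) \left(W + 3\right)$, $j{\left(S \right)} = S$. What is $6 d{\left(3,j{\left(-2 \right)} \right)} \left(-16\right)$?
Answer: $192$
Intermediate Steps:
$d{\left(O,W \right)} = \left(-5 + O\right) \left(3 + W\right)$
$6 d{\left(3,j{\left(-2 \right)} \right)} \left(-16\right) = 6 \left(-15 - -10 + 3 \cdot 3 + 3 \left(-2\right)\right) \left(-16\right) = 6 \left(-15 + 10 + 9 - 6\right) \left(-16\right) = 6 \left(-2\right) \left(-16\right) = \left(-12\right) \left(-16\right) = 192$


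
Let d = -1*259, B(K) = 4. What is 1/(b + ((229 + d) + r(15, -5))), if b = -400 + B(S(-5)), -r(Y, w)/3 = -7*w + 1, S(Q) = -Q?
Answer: -1/534 ≈ -0.0018727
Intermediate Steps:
r(Y, w) = -3 + 21*w (r(Y, w) = -3*(-7*w + 1) = -3*(1 - 7*w) = -3 + 21*w)
b = -396 (b = -400 + 4 = -396)
d = -259
1/(b + ((229 + d) + r(15, -5))) = 1/(-396 + ((229 - 259) + (-3 + 21*(-5)))) = 1/(-396 + (-30 + (-3 - 105))) = 1/(-396 + (-30 - 108)) = 1/(-396 - 138) = 1/(-534) = -1/534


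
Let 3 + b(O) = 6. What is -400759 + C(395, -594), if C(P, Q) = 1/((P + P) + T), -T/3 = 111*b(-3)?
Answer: -83758632/209 ≈ -4.0076e+5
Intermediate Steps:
b(O) = 3 (b(O) = -3 + 6 = 3)
T = -999 (T = -333*3 = -3*333 = -999)
C(P, Q) = 1/(-999 + 2*P) (C(P, Q) = 1/((P + P) - 999) = 1/(2*P - 999) = 1/(-999 + 2*P))
-400759 + C(395, -594) = -400759 + 1/(-999 + 2*395) = -400759 + 1/(-999 + 790) = -400759 + 1/(-209) = -400759 - 1/209 = -83758632/209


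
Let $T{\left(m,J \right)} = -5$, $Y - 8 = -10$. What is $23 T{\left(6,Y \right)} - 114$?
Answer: $-229$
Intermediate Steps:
$Y = -2$ ($Y = 8 - 10 = -2$)
$23 T{\left(6,Y \right)} - 114 = 23 \left(-5\right) - 114 = -115 - 114 = -229$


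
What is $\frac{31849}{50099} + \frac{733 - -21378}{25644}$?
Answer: $\frac{1924474745}{1284738756} \approx 1.4979$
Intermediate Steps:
$\frac{31849}{50099} + \frac{733 - -21378}{25644} = 31849 \cdot \frac{1}{50099} + \left(733 + 21378\right) \frac{1}{25644} = \frac{31849}{50099} + 22111 \cdot \frac{1}{25644} = \frac{31849}{50099} + \frac{22111}{25644} = \frac{1924474745}{1284738756}$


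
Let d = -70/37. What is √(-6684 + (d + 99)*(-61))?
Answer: I*√17259797/37 ≈ 112.28*I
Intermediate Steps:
d = -70/37 (d = -70*1/37 = -70/37 ≈ -1.8919)
√(-6684 + (d + 99)*(-61)) = √(-6684 + (-70/37 + 99)*(-61)) = √(-6684 + (3593/37)*(-61)) = √(-6684 - 219173/37) = √(-466481/37) = I*√17259797/37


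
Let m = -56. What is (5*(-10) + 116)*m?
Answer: -3696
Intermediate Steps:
(5*(-10) + 116)*m = (5*(-10) + 116)*(-56) = (-50 + 116)*(-56) = 66*(-56) = -3696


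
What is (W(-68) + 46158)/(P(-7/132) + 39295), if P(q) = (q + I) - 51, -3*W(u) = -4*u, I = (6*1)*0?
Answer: 6080888/5180201 ≈ 1.1739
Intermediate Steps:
I = 0 (I = 6*0 = 0)
W(u) = 4*u/3 (W(u) = -(-4)*u/3 = 4*u/3)
P(q) = -51 + q (P(q) = (q + 0) - 51 = q - 51 = -51 + q)
(W(-68) + 46158)/(P(-7/132) + 39295) = ((4/3)*(-68) + 46158)/((-51 - 7/132) + 39295) = (-272/3 + 46158)/((-51 - 7*1/132) + 39295) = 138202/(3*((-51 - 7/132) + 39295)) = 138202/(3*(-6739/132 + 39295)) = 138202/(3*(5180201/132)) = (138202/3)*(132/5180201) = 6080888/5180201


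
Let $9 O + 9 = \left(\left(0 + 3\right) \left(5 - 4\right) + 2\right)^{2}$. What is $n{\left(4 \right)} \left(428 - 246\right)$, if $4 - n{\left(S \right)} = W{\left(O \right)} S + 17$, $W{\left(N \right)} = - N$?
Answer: $- \frac{9646}{9} \approx -1071.8$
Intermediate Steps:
$O = \frac{16}{9}$ ($O = -1 + \frac{\left(\left(0 + 3\right) \left(5 - 4\right) + 2\right)^{2}}{9} = -1 + \frac{\left(3 \cdot 1 + 2\right)^{2}}{9} = -1 + \frac{\left(3 + 2\right)^{2}}{9} = -1 + \frac{5^{2}}{9} = -1 + \frac{1}{9} \cdot 25 = -1 + \frac{25}{9} = \frac{16}{9} \approx 1.7778$)
$n{\left(S \right)} = -13 + \frac{16 S}{9}$ ($n{\left(S \right)} = 4 - \left(\left(-1\right) \frac{16}{9} S + 17\right) = 4 - \left(- \frac{16 S}{9} + 17\right) = 4 - \left(17 - \frac{16 S}{9}\right) = 4 + \left(-17 + \frac{16 S}{9}\right) = -13 + \frac{16 S}{9}$)
$n{\left(4 \right)} \left(428 - 246\right) = \left(-13 + \frac{16}{9} \cdot 4\right) \left(428 - 246\right) = \left(-13 + \frac{64}{9}\right) 182 = \left(- \frac{53}{9}\right) 182 = - \frac{9646}{9}$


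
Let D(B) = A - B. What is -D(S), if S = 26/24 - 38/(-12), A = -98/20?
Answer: 183/20 ≈ 9.1500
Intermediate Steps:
A = -49/10 (A = -98*1/20 = -49/10 ≈ -4.9000)
S = 17/4 (S = 26*(1/24) - 38*(-1/12) = 13/12 + 19/6 = 17/4 ≈ 4.2500)
D(B) = -49/10 - B
-D(S) = -(-49/10 - 1*17/4) = -(-49/10 - 17/4) = -1*(-183/20) = 183/20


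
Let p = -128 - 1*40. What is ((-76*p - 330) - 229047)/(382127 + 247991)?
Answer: -216609/630118 ≈ -0.34376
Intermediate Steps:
p = -168 (p = -128 - 40 = -168)
((-76*p - 330) - 229047)/(382127 + 247991) = ((-76*(-168) - 330) - 229047)/(382127 + 247991) = ((12768 - 330) - 229047)/630118 = (12438 - 229047)*(1/630118) = -216609*1/630118 = -216609/630118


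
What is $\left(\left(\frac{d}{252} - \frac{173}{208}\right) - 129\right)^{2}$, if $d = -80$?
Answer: $\frac{2908644975625}{171714816} \approx 16939.0$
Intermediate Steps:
$\left(\left(\frac{d}{252} - \frac{173}{208}\right) - 129\right)^{2} = \left(\left(- \frac{80}{252} - \frac{173}{208}\right) - 129\right)^{2} = \left(\left(\left(-80\right) \frac{1}{252} - \frac{173}{208}\right) - 129\right)^{2} = \left(\left(- \frac{20}{63} - \frac{173}{208}\right) - 129\right)^{2} = \left(- \frac{15059}{13104} - 129\right)^{2} = \left(- \frac{1705475}{13104}\right)^{2} = \frac{2908644975625}{171714816}$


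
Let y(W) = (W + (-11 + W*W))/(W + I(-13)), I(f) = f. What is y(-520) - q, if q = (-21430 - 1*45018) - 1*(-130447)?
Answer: -34381336/533 ≈ -64505.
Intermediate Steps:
q = 63999 (q = (-21430 - 45018) + 130447 = -66448 + 130447 = 63999)
y(W) = (-11 + W + W**2)/(-13 + W) (y(W) = (W + (-11 + W*W))/(W - 13) = (W + (-11 + W**2))/(-13 + W) = (-11 + W + W**2)/(-13 + W))
y(-520) - q = (-11 - 520 + (-520)**2)/(-13 - 520) - 1*63999 = (-11 - 520 + 270400)/(-533) - 63999 = -1/533*269869 - 63999 = -269869/533 - 63999 = -34381336/533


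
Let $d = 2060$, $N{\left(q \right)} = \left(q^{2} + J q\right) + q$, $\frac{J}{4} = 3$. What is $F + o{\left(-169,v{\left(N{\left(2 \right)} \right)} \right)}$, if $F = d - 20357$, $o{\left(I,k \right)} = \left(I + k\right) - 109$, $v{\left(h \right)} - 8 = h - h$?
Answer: $-18567$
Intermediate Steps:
$J = 12$ ($J = 4 \cdot 3 = 12$)
$N{\left(q \right)} = q^{2} + 13 q$ ($N{\left(q \right)} = \left(q^{2} + 12 q\right) + q = q^{2} + 13 q$)
$v{\left(h \right)} = 8$ ($v{\left(h \right)} = 8 + \left(h - h\right) = 8 + 0 = 8$)
$o{\left(I,k \right)} = -109 + I + k$
$F = -18297$ ($F = 2060 - 20357 = -18297$)
$F + o{\left(-169,v{\left(N{\left(2 \right)} \right)} \right)} = -18297 - 270 = -18567$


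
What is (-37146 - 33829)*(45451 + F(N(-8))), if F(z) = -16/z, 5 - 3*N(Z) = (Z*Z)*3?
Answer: -35484932375/11 ≈ -3.2259e+9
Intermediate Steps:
N(Z) = 5/3 - Z² (N(Z) = 5/3 - Z*Z*3/3 = 5/3 - Z²*3/3 = 5/3 - Z²)
(-37146 - 33829)*(45451 + F(N(-8))) = (-37146 - 33829)*(45451 - 16/(5/3 - 1*(-8)²)) = -70975*(45451 - 16/(5/3 - 1*64)) = -70975*(45451 - 16/(5/3 - 64)) = -70975*(45451 - 16/(-187/3)) = -70975*(45451 - 16*(-3/187)) = -70975*(45451 + 48/187) = -70975*8499385/187 = -35484932375/11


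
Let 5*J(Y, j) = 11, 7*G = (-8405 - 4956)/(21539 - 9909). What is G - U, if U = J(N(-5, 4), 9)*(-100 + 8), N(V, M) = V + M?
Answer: 16464023/81410 ≈ 202.24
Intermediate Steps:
G = -13361/81410 (G = ((-8405 - 4956)/(21539 - 9909))/7 = (-13361/11630)/7 = (-13361*1/11630)/7 = (1/7)*(-13361/11630) = -13361/81410 ≈ -0.16412)
N(V, M) = M + V
J(Y, j) = 11/5 (J(Y, j) = (1/5)*11 = 11/5)
U = -1012/5 (U = 11*(-100 + 8)/5 = (11/5)*(-92) = -1012/5 ≈ -202.40)
G - U = -13361/81410 - 1*(-1012/5) = -13361/81410 + 1012/5 = 16464023/81410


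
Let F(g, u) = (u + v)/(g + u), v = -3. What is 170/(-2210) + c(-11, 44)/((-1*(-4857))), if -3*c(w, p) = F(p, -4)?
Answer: -582749/7576920 ≈ -0.076911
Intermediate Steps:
F(g, u) = (-3 + u)/(g + u) (F(g, u) = (u - 3)/(g + u) = (-3 + u)/(g + u))
c(w, p) = 7/(3*(-4 + p)) (c(w, p) = -(-3 - 4)/(3*(p - 4)) = -(-7)/(3*(-4 + p)) = 7/(3*(-4 + p)))
170/(-2210) + c(-11, 44)/((-1*(-4857))) = 170/(-2210) + (7/(3*(-4 + 44)))/((-1*(-4857))) = 170*(-1/2210) + ((7/3)/40)/4857 = -1/13 + ((7/3)*(1/40))*(1/4857) = -1/13 + (7/120)*(1/4857) = -1/13 + 7/582840 = -582749/7576920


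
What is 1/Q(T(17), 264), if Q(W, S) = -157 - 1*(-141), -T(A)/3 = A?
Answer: -1/16 ≈ -0.062500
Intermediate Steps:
T(A) = -3*A
Q(W, S) = -16 (Q(W, S) = -157 + 141 = -16)
1/Q(T(17), 264) = 1/(-16) = -1/16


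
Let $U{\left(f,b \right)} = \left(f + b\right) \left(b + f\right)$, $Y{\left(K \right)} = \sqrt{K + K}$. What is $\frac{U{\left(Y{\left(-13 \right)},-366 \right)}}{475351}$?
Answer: $\frac{\left(366 - i \sqrt{26}\right)^{2}}{475351} \approx 0.28175 - 0.0078521 i$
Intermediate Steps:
$Y{\left(K \right)} = \sqrt{2} \sqrt{K}$ ($Y{\left(K \right)} = \sqrt{2 K} = \sqrt{2} \sqrt{K}$)
$U{\left(f,b \right)} = \left(b + f\right)^{2}$ ($U{\left(f,b \right)} = \left(b + f\right) \left(b + f\right) = \left(b + f\right)^{2}$)
$\frac{U{\left(Y{\left(-13 \right)},-366 \right)}}{475351} = \frac{\left(-366 + \sqrt{2} \sqrt{-13}\right)^{2}}{475351} = \left(-366 + \sqrt{2} i \sqrt{13}\right)^{2} \cdot \frac{1}{475351} = \left(-366 + i \sqrt{26}\right)^{2} \cdot \frac{1}{475351} = \frac{\left(-366 + i \sqrt{26}\right)^{2}}{475351}$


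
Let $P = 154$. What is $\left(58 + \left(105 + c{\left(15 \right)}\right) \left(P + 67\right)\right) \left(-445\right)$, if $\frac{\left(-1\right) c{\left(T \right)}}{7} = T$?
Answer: $-25810$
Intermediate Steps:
$c{\left(T \right)} = - 7 T$
$\left(58 + \left(105 + c{\left(15 \right)}\right) \left(P + 67\right)\right) \left(-445\right) = \left(58 + \left(105 - 105\right) \left(154 + 67\right)\right) \left(-445\right) = \left(58 + \left(105 - 105\right) 221\right) \left(-445\right) = \left(58 + 0 \cdot 221\right) \left(-445\right) = \left(58 + 0\right) \left(-445\right) = 58 \left(-445\right) = -25810$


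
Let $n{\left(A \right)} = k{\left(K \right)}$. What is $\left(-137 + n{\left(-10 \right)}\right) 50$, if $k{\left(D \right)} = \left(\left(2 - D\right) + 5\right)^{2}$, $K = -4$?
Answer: $-800$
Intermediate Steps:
$k{\left(D \right)} = \left(7 - D\right)^{2}$
$n{\left(A \right)} = 121$ ($n{\left(A \right)} = \left(-7 - 4\right)^{2} = \left(-11\right)^{2} = 121$)
$\left(-137 + n{\left(-10 \right)}\right) 50 = \left(-137 + 121\right) 50 = \left(-16\right) 50 = -800$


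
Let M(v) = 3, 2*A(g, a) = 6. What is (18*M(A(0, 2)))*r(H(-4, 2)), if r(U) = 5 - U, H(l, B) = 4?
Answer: 54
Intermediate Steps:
A(g, a) = 3 (A(g, a) = (½)*6 = 3)
(18*M(A(0, 2)))*r(H(-4, 2)) = (18*3)*(5 - 1*4) = 54*(5 - 4) = 54*1 = 54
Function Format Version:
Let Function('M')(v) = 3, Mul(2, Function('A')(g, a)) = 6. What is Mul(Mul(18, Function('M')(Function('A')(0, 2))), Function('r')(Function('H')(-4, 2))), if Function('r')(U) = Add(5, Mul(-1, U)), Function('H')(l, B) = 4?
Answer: 54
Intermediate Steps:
Function('A')(g, a) = 3 (Function('A')(g, a) = Mul(Rational(1, 2), 6) = 3)
Mul(Mul(18, Function('M')(Function('A')(0, 2))), Function('r')(Function('H')(-4, 2))) = Mul(Mul(18, 3), Add(5, Mul(-1, 4))) = Mul(54, Add(5, -4)) = Mul(54, 1) = 54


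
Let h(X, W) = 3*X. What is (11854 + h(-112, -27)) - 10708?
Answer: 810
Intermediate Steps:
(11854 + h(-112, -27)) - 10708 = (11854 + 3*(-112)) - 10708 = (11854 - 336) - 10708 = 11518 - 10708 = 810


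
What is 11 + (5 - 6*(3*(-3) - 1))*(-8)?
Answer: -509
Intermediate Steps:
11 + (5 - 6*(3*(-3) - 1))*(-8) = 11 + (5 - 6*(-9 - 1))*(-8) = 11 + (5 - 6*(-10))*(-8) = 11 + (5 + 60)*(-8) = 11 + 65*(-8) = 11 - 520 = -509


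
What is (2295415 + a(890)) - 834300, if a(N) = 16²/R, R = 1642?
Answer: 1199575543/821 ≈ 1.4611e+6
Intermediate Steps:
a(N) = 128/821 (a(N) = 16²/1642 = 256*(1/1642) = 128/821)
(2295415 + a(890)) - 834300 = (2295415 + 128/821) - 834300 = 1884535843/821 - 834300 = 1199575543/821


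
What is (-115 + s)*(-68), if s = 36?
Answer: 5372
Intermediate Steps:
(-115 + s)*(-68) = (-115 + 36)*(-68) = -79*(-68) = 5372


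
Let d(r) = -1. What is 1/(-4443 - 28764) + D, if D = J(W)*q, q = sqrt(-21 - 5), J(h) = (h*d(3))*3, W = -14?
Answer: -1/33207 + 42*I*sqrt(26) ≈ -3.0114e-5 + 214.16*I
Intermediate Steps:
J(h) = -3*h (J(h) = (h*(-1))*3 = -h*3 = -3*h)
q = I*sqrt(26) (q = sqrt(-26) = I*sqrt(26) ≈ 5.099*I)
D = 42*I*sqrt(26) (D = (-3*(-14))*(I*sqrt(26)) = 42*(I*sqrt(26)) = 42*I*sqrt(26) ≈ 214.16*I)
1/(-4443 - 28764) + D = 1/(-4443 - 28764) + 42*I*sqrt(26) = 1/(-33207) + 42*I*sqrt(26) = -1/33207 + 42*I*sqrt(26)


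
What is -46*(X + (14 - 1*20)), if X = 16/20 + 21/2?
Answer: -1219/5 ≈ -243.80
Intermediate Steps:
X = 113/10 (X = 16*(1/20) + 21*(½) = ⅘ + 21/2 = 113/10 ≈ 11.300)
-46*(X + (14 - 1*20)) = -46*(113/10 + (14 - 1*20)) = -46*(113/10 + (14 - 20)) = -46*(113/10 - 6) = -46*53/10 = -1219/5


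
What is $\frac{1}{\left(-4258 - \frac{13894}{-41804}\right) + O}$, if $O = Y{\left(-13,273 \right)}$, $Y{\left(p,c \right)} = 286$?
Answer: $- \frac{20902}{83015797} \approx -0.00025178$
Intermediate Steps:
$O = 286$
$\frac{1}{\left(-4258 - \frac{13894}{-41804}\right) + O} = \frac{1}{\left(-4258 - \frac{13894}{-41804}\right) + 286} = \frac{1}{\left(-4258 - - \frac{6947}{20902}\right) + 286} = \frac{1}{\left(-4258 + \frac{6947}{20902}\right) + 286} = \frac{1}{- \frac{88993769}{20902} + 286} = \frac{1}{- \frac{83015797}{20902}} = - \frac{20902}{83015797}$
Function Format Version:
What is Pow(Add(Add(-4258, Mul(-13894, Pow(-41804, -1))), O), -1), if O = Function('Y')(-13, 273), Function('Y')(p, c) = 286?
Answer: Rational(-20902, 83015797) ≈ -0.00025178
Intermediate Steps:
O = 286
Pow(Add(Add(-4258, Mul(-13894, Pow(-41804, -1))), O), -1) = Pow(Add(Add(-4258, Mul(-13894, Pow(-41804, -1))), 286), -1) = Pow(Add(Add(-4258, Mul(-13894, Rational(-1, 41804))), 286), -1) = Pow(Add(Add(-4258, Rational(6947, 20902)), 286), -1) = Pow(Add(Rational(-88993769, 20902), 286), -1) = Pow(Rational(-83015797, 20902), -1) = Rational(-20902, 83015797)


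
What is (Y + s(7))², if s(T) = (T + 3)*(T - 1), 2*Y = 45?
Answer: 27225/4 ≈ 6806.3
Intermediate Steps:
Y = 45/2 (Y = (½)*45 = 45/2 ≈ 22.500)
s(T) = (-1 + T)*(3 + T) (s(T) = (3 + T)*(-1 + T) = (-1 + T)*(3 + T))
(Y + s(7))² = (45/2 + (-3 + 7² + 2*7))² = (45/2 + (-3 + 49 + 14))² = (45/2 + 60)² = (165/2)² = 27225/4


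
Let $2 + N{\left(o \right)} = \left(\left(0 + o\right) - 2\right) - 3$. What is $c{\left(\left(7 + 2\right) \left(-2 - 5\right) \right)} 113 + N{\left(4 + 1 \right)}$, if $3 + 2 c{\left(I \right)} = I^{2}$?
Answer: $224077$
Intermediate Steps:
$N{\left(o \right)} = -7 + o$ ($N{\left(o \right)} = -2 + \left(\left(\left(0 + o\right) - 2\right) - 3\right) = -2 + \left(\left(o - 2\right) - 3\right) = -2 + \left(\left(-2 + o\right) - 3\right) = -2 + \left(-5 + o\right) = -7 + o$)
$c{\left(I \right)} = - \frac{3}{2} + \frac{I^{2}}{2}$
$c{\left(\left(7 + 2\right) \left(-2 - 5\right) \right)} 113 + N{\left(4 + 1 \right)} = \left(- \frac{3}{2} + \frac{\left(\left(7 + 2\right) \left(-2 - 5\right)\right)^{2}}{2}\right) 113 + \left(-7 + \left(4 + 1\right)\right) = \left(- \frac{3}{2} + \frac{\left(9 \left(-7\right)\right)^{2}}{2}\right) 113 + \left(-7 + 5\right) = \left(- \frac{3}{2} + \frac{\left(-63\right)^{2}}{2}\right) 113 - 2 = \left(- \frac{3}{2} + \frac{1}{2} \cdot 3969\right) 113 - 2 = \left(- \frac{3}{2} + \frac{3969}{2}\right) 113 - 2 = 1983 \cdot 113 - 2 = 224079 - 2 = 224077$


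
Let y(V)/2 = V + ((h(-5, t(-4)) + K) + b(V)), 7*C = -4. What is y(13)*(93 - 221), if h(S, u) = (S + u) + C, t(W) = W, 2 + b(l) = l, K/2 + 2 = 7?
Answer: -43776/7 ≈ -6253.7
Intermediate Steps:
K = 10 (K = -4 + 2*7 = -4 + 14 = 10)
C = -4/7 (C = (⅐)*(-4) = -4/7 ≈ -0.57143)
b(l) = -2 + l
h(S, u) = -4/7 + S + u (h(S, u) = (S + u) - 4/7 = -4/7 + S + u)
y(V) = -22/7 + 4*V (y(V) = 2*(V + (((-4/7 - 5 - 4) + 10) + (-2 + V))) = 2*(V + ((-67/7 + 10) + (-2 + V))) = 2*(V + (3/7 + (-2 + V))) = 2*(V + (-11/7 + V)) = 2*(-11/7 + 2*V) = -22/7 + 4*V)
y(13)*(93 - 221) = (-22/7 + 4*13)*(93 - 221) = (-22/7 + 52)*(-128) = (342/7)*(-128) = -43776/7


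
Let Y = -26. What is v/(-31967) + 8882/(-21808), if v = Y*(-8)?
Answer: -11094883/26812936 ≈ -0.41379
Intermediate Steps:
v = 208 (v = -26*(-8) = 208)
v/(-31967) + 8882/(-21808) = 208/(-31967) + 8882/(-21808) = 208*(-1/31967) + 8882*(-1/21808) = -16/2459 - 4441/10904 = -11094883/26812936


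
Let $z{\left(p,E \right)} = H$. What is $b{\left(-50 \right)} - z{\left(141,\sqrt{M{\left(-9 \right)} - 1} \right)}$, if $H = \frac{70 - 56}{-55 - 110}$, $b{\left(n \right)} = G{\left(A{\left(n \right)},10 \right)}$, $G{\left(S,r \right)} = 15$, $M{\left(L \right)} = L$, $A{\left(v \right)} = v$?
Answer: $\frac{2489}{165} \approx 15.085$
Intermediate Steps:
$b{\left(n \right)} = 15$
$H = - \frac{14}{165}$ ($H = \frac{14}{-165} = 14 \left(- \frac{1}{165}\right) = - \frac{14}{165} \approx -0.084849$)
$z{\left(p,E \right)} = - \frac{14}{165}$
$b{\left(-50 \right)} - z{\left(141,\sqrt{M{\left(-9 \right)} - 1} \right)} = 15 - - \frac{14}{165} = 15 + \frac{14}{165} = \frac{2489}{165}$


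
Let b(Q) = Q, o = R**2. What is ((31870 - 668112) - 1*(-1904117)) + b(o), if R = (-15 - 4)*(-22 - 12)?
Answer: 1685191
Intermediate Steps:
R = 646 (R = -19*(-34) = 646)
o = 417316 (o = 646**2 = 417316)
((31870 - 668112) - 1*(-1904117)) + b(o) = ((31870 - 668112) - 1*(-1904117)) + 417316 = (-636242 + 1904117) + 417316 = 1267875 + 417316 = 1685191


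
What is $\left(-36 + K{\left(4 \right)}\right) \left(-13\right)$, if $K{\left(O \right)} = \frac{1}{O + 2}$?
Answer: $\frac{2795}{6} \approx 465.83$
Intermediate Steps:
$K{\left(O \right)} = \frac{1}{2 + O}$
$\left(-36 + K{\left(4 \right)}\right) \left(-13\right) = \left(-36 + \frac{1}{2 + 4}\right) \left(-13\right) = \left(-36 + \frac{1}{6}\right) \left(-13\right) = \left(- \frac{215}{6}\right) \left(-13\right) = \frac{2795}{6}$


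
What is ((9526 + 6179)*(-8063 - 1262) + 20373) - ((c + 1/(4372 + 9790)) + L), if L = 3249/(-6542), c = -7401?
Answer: -3391404145714352/23161951 ≈ -1.4642e+8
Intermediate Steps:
L = -3249/6542 (L = 3249*(-1/6542) = -3249/6542 ≈ -0.49664)
((9526 + 6179)*(-8063 - 1262) + 20373) - ((c + 1/(4372 + 9790)) + L) = ((9526 + 6179)*(-8063 - 1262) + 20373) - ((-7401 + 1/(4372 + 9790)) - 3249/6542) = (15705*(-9325) + 20373) - ((-7401 + 1/14162) - 3249/6542) = (-146449125 + 20373) - ((-7401 + 1/14162) - 3249/6542) = -146428752 - (-104812961/14162 - 3249/6542) = -146428752 - 1*(-171433100800/23161951) = -146428752 + 171433100800/23161951 = -3391404145714352/23161951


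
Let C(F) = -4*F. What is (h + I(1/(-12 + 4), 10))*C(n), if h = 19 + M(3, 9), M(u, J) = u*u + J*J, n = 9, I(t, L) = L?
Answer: -4284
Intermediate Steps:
M(u, J) = J² + u² (M(u, J) = u² + J² = J² + u²)
h = 109 (h = 19 + (9² + 3²) = 19 + (81 + 9) = 19 + 90 = 109)
(h + I(1/(-12 + 4), 10))*C(n) = (109 + 10)*(-4*9) = 119*(-36) = -4284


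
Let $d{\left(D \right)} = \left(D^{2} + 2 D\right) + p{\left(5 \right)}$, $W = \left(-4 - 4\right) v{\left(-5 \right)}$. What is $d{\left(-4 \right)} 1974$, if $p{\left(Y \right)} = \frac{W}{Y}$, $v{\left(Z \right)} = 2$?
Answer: $\frac{47376}{5} \approx 9475.2$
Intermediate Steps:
$W = -16$ ($W = \left(-4 - 4\right) 2 = \left(-8\right) 2 = -16$)
$p{\left(Y \right)} = - \frac{16}{Y}$
$d{\left(D \right)} = - \frac{16}{5} + D^{2} + 2 D$ ($d{\left(D \right)} = \left(D^{2} + 2 D\right) - \frac{16}{5} = - \frac{16}{5} + D^{2} + 2 D$)
$d{\left(-4 \right)} 1974 = \left(- \frac{16}{5} + \left(-4\right)^{2} + 2 \left(-4\right)\right) 1974 = \left(- \frac{16}{5} + 16 - 8\right) 1974 = \frac{24}{5} \cdot 1974 = \frac{47376}{5}$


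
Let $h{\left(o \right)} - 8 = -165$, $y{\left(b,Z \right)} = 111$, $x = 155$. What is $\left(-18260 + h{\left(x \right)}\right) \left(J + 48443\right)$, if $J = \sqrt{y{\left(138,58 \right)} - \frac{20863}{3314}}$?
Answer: $-892174731 - \frac{18417 \sqrt{1149928174}}{3314} \approx -8.9236 \cdot 10^{8}$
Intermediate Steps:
$h{\left(o \right)} = -157$ ($h{\left(o \right)} = 8 - 165 = -157$)
$J = \frac{\sqrt{1149928174}}{3314}$ ($J = \sqrt{111 - \frac{20863}{3314}} = \sqrt{\frac{346991}{3314}} = \frac{\sqrt{1149928174}}{3314} \approx 10.233$)
$\left(-18260 + h{\left(x \right)}\right) \left(J + 48443\right) = \left(-18260 - 157\right) \left(\frac{\sqrt{1149928174}}{3314} + 48443\right) = - 18417 \left(48443 + \frac{\sqrt{1149928174}}{3314}\right) = -892174731 - \frac{18417 \sqrt{1149928174}}{3314}$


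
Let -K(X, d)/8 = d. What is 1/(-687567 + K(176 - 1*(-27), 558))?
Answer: -1/692031 ≈ -1.4450e-6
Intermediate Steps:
K(X, d) = -8*d
1/(-687567 + K(176 - 1*(-27), 558)) = 1/(-687567 - 8*558) = 1/(-687567 - 4464) = 1/(-692031) = -1/692031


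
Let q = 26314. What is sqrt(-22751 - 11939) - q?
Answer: -26314 + I*sqrt(34690) ≈ -26314.0 + 186.25*I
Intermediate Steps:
sqrt(-22751 - 11939) - q = sqrt(-22751 - 11939) - 1*26314 = sqrt(-34690) - 26314 = I*sqrt(34690) - 26314 = -26314 + I*sqrt(34690)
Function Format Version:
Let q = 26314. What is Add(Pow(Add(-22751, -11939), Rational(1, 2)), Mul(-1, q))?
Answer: Add(-26314, Mul(I, Pow(34690, Rational(1, 2)))) ≈ Add(-26314., Mul(186.25, I))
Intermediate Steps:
Add(Pow(Add(-22751, -11939), Rational(1, 2)), Mul(-1, q)) = Add(Pow(Add(-22751, -11939), Rational(1, 2)), Mul(-1, 26314)) = Add(Pow(-34690, Rational(1, 2)), -26314) = Add(Mul(I, Pow(34690, Rational(1, 2))), -26314) = Add(-26314, Mul(I, Pow(34690, Rational(1, 2))))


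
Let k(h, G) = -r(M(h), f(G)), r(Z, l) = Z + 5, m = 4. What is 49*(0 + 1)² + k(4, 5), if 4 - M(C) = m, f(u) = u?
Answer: 44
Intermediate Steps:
M(C) = 0 (M(C) = 4 - 1*4 = 4 - 4 = 0)
r(Z, l) = 5 + Z
k(h, G) = -5 (k(h, G) = -(5 + 0) = -1*5 = -5)
49*(0 + 1)² + k(4, 5) = 49*(0 + 1)² - 5 = 49*1² - 5 = 49*1 - 5 = 49 - 5 = 44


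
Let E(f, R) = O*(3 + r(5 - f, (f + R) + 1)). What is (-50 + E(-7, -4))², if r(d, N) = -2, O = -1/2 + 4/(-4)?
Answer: 10609/4 ≈ 2652.3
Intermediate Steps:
O = -3/2 (O = -1*½ + 4*(-¼) = -½ - 1 = -3/2 ≈ -1.5000)
E(f, R) = -3/2 (E(f, R) = -3*(3 - 2)/2 = -3/2*1 = -3/2)
(-50 + E(-7, -4))² = (-50 - 3/2)² = (-103/2)² = 10609/4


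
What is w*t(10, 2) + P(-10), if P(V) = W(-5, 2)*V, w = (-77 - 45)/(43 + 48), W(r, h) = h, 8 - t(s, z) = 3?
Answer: -2430/91 ≈ -26.703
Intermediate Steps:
t(s, z) = 5 (t(s, z) = 8 - 1*3 = 8 - 3 = 5)
w = -122/91 ≈ -1.3407
P(V) = 2*V
w*t(10, 2) + P(-10) = -122/91*5 + 2*(-10) = -610/91 - 20 = -2430/91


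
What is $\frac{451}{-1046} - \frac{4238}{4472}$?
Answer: $- \frac{124035}{89956} \approx -1.3788$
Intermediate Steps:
$\frac{451}{-1046} - \frac{4238}{4472} = 451 \left(- \frac{1}{1046}\right) - \frac{163}{172} = - \frac{451}{1046} - \frac{163}{172} = - \frac{124035}{89956}$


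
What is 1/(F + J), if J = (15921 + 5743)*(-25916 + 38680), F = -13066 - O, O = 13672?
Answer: 1/276492558 ≈ 3.6167e-9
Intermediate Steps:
F = -26738 (F = -13066 - 1*13672 = -13066 - 13672 = -26738)
J = 276519296 (J = 21664*12764 = 276519296)
1/(F + J) = 1/(-26738 + 276519296) = 1/276492558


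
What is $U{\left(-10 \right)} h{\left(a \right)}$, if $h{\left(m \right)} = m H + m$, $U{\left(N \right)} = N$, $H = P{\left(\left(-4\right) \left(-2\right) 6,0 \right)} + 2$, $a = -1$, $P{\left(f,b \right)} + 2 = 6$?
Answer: $70$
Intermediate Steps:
$P{\left(f,b \right)} = 4$ ($P{\left(f,b \right)} = -2 + 6 = 4$)
$H = 6$ ($H = 4 + 2 = 6$)
$h{\left(m \right)} = 7 m$ ($h{\left(m \right)} = m 6 + m = 6 m + m = 7 m$)
$U{\left(-10 \right)} h{\left(a \right)} = - 10 \cdot 7 \left(-1\right) = \left(-10\right) \left(-7\right) = 70$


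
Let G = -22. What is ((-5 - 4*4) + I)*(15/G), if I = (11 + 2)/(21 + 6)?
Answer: 1385/99 ≈ 13.990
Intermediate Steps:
I = 13/27 ≈ 0.48148
((-5 - 4*4) + I)*(15/G) = ((-5 - 4*4) + 13/27)*(15/(-22)) = ((-5 - 16) + 13/27)*(15*(-1/22)) = (-21 + 13/27)*(-15/22) = -554/27*(-15/22) = 1385/99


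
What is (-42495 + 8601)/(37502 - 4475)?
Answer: -11298/11009 ≈ -1.0263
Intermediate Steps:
(-42495 + 8601)/(37502 - 4475) = -33894/33027 = -33894*1/33027 = -11298/11009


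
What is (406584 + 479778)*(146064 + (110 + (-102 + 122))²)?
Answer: 144445096968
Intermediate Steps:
(406584 + 479778)*(146064 + (110 + (-102 + 122))²) = 886362*(146064 + (110 + 20)²) = 886362*(146064 + 130²) = 886362*(146064 + 16900) = 886362*162964 = 144445096968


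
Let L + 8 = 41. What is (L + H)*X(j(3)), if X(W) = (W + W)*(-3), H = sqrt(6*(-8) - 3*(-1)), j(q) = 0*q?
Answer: 0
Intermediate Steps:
L = 33 (L = -8 + 41 = 33)
j(q) = 0
H = 3*I*sqrt(5) (H = sqrt(-48 + 3) = sqrt(-45) = 3*I*sqrt(5) ≈ 6.7082*I)
X(W) = -6*W (X(W) = (2*W)*(-3) = -6*W)
(L + H)*X(j(3)) = (33 + 3*I*sqrt(5))*(-6*0) = (33 + 3*I*sqrt(5))*0 = 0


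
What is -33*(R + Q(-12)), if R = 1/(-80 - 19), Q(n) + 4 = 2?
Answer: 199/3 ≈ 66.333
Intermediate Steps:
Q(n) = -2 (Q(n) = -4 + 2 = -2)
R = -1/99 (R = 1/(-99) = -1/99 ≈ -0.010101)
-33*(R + Q(-12)) = -33*(-1/99 - 2) = -33*(-199/99) = 199/3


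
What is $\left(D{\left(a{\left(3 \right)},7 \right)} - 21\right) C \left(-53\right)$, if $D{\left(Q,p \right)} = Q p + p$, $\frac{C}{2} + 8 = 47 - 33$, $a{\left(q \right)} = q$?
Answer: $-4452$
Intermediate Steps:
$C = 12$ ($C = -16 + 2 \left(47 - 33\right) = -16 + 2 \cdot 14 = -16 + 28 = 12$)
$D{\left(Q,p \right)} = p + Q p$
$\left(D{\left(a{\left(3 \right)},7 \right)} - 21\right) C \left(-53\right) = \left(7 \left(1 + 3\right) - 21\right) 12 \left(-53\right) = \left(7 \cdot 4 - 21\right) 12 \left(-53\right) = \left(28 - 21\right) 12 \left(-53\right) = 7 \cdot 12 \left(-53\right) = 84 \left(-53\right) = -4452$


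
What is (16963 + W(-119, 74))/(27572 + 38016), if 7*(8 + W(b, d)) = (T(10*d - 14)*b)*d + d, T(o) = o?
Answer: -6274397/459116 ≈ -13.666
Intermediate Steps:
W(b, d) = -8 + d/7 + b*d*(-14 + 10*d)/7 (W(b, d) = -8 + (((10*d - 14)*b)*d + d)/7 = -8 + (((-14 + 10*d)*b)*d + d)/7 = -8 + ((b*(-14 + 10*d))*d + d)/7 = -8 + (b*d*(-14 + 10*d) + d)/7 = -8 + (d + b*d*(-14 + 10*d))/7 = -8 + (d/7 + b*d*(-14 + 10*d)/7) = -8 + d/7 + b*d*(-14 + 10*d)/7)
(16963 + W(-119, 74))/(27572 + 38016) = (16963 + (-8 + (1/7)*74 + (2/7)*(-119)*74*(-7 + 5*74)))/(27572 + 38016) = (16963 + (-8 + 74/7 + (2/7)*(-119)*74*(-7 + 370)))/65588 = (16963 + (-8 + 74/7 + (2/7)*(-119)*74*363))*(1/65588) = (16963 + (-8 + 74/7 - 913308))*(1/65588) = (16963 - 6393138/7)*(1/65588) = -6274397/7*1/65588 = -6274397/459116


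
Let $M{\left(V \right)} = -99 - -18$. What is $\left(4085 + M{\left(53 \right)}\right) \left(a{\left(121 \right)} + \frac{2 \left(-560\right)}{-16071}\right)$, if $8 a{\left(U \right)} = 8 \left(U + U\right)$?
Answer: $\frac{1416069928}{1461} \approx 9.6925 \cdot 10^{5}$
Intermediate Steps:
$a{\left(U \right)} = 2 U$ ($a{\left(U \right)} = \frac{8 \left(U + U\right)}{8} = \frac{8 \cdot 2 U}{8} = \frac{16 U}{8} = 2 U$)
$M{\left(V \right)} = -81$ ($M{\left(V \right)} = -99 + 18 = -81$)
$\left(4085 + M{\left(53 \right)}\right) \left(a{\left(121 \right)} + \frac{2 \left(-560\right)}{-16071}\right) = \left(4085 - 81\right) \left(2 \cdot 121 + \frac{2 \left(-560\right)}{-16071}\right) = 4004 \left(242 - - \frac{1120}{16071}\right) = 4004 \left(242 + \frac{1120}{16071}\right) = 4004 \cdot \frac{3890302}{16071} = \frac{1416069928}{1461}$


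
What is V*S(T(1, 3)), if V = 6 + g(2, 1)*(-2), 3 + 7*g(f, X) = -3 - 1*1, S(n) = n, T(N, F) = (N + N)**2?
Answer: 32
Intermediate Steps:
T(N, F) = 4*N**2 (T(N, F) = (2*N)**2 = 4*N**2)
g(f, X) = -1 (g(f, X) = -3/7 + (-3 - 1*1)/7 = -3/7 + (-3 - 1)/7 = -3/7 + (1/7)*(-4) = -3/7 - 4/7 = -1)
V = 8 (V = 6 - 1*(-2) = 6 + 2 = 8)
V*S(T(1, 3)) = 8*(4*1**2) = 8*(4*1) = 8*4 = 32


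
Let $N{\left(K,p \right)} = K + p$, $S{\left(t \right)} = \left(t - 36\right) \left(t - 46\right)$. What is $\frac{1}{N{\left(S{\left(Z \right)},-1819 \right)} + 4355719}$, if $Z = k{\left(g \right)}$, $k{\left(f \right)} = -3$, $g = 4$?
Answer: $\frac{1}{4355811} \approx 2.2958 \cdot 10^{-7}$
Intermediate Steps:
$Z = -3$
$S{\left(t \right)} = \left(-46 + t\right) \left(-36 + t\right)$ ($S{\left(t \right)} = \left(-36 + t\right) \left(-46 + t\right) = \left(-46 + t\right) \left(-36 + t\right)$)
$\frac{1}{N{\left(S{\left(Z \right)},-1819 \right)} + 4355719} = \frac{1}{\left(\left(1656 + \left(-3\right)^{2} - -246\right) - 1819\right) + 4355719} = \frac{1}{\left(\left(1656 + 9 + 246\right) - 1819\right) + 4355719} = \frac{1}{\left(1911 - 1819\right) + 4355719} = \frac{1}{92 + 4355719} = \frac{1}{4355811}$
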